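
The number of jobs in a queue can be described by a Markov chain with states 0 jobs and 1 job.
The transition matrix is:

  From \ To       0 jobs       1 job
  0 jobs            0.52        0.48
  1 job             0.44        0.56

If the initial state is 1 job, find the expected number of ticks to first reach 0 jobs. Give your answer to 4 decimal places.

2.2727

Let t(s) be the expected number of ticks to first reach 0 jobs from state s, with t(0 jobs) = 0. Conditioning on the first tick:
t(1 job) = 1 + 0.56·t(1 job)
Solving: t(1 job) = 2.2727.
Expected ticks from 1 job to 0 jobs: 2.2727.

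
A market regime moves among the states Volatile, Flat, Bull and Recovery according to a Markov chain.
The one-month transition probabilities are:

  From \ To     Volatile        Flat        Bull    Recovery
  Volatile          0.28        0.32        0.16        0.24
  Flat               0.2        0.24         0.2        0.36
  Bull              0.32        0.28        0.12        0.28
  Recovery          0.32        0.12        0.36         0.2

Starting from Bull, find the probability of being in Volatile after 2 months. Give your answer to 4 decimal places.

0.2736

Propagate the distribution vector 2 months from Bull.
After 0 months: (0.0000, 0.0000, 1.0000, 0.0000)
After 1 month: (0.3200, 0.2800, 0.1200, 0.2800)
After 2 months: (0.2736, 0.2368, 0.2224, 0.2672)
P(in Volatile after 2 months) = 0.2736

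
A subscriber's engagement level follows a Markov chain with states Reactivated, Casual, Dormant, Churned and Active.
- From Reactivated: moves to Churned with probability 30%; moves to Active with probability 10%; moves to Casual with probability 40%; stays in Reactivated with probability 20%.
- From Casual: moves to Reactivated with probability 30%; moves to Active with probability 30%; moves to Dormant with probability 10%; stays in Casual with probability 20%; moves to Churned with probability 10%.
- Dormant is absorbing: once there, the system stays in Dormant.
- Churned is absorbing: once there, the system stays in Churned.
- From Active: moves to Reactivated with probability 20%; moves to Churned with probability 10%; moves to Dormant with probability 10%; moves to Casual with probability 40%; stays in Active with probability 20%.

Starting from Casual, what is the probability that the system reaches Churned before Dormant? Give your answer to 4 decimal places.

Let h(s) be the probability of absorption at Churned starting from transient state s. Then h(Churned) = 1 and h(Dormant) = 0. By first-step analysis:
h(Reactivated) = 0.2·h(Reactivated) + 0.4·h(Casual) + 0.3·1 + 0.1·h(Active)
h(Casual) = 0.3·h(Reactivated) + 0.2·h(Casual) + 0.1·0 + 0.1·1 + 0.3·h(Active)
h(Active) = 0.2·h(Reactivated) + 0.4·h(Casual) + 0.1·0 + 0.1·1 + 0.2·h(Active)
Solving: h(Reactivated) = 0.7910, h(Casual) = 0.6679, h(Active) = 0.6567.
Starting from Casual, the probability is 0.6679.

0.6679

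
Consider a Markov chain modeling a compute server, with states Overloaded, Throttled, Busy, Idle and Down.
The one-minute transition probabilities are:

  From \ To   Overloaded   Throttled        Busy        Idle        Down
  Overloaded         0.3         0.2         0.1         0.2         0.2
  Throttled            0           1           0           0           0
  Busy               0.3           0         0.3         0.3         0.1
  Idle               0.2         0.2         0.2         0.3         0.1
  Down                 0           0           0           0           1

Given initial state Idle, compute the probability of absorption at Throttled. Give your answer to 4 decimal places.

Let h(s) be the probability of absorption at Throttled starting from transient state s. Then h(Throttled) = 1 and h(Down) = 0. By first-step analysis:
h(Overloaded) = 0.3·h(Overloaded) + 0.2·1 + 0.1·h(Busy) + 0.2·h(Idle) + 0.2·0
h(Busy) = 0.3·h(Overloaded) + 0.3·h(Busy) + 0.3·h(Idle) + 0.1·0
h(Idle) = 0.2·h(Overloaded) + 0.2·1 + 0.2·h(Busy) + 0.3·h(Idle) + 0.1·0
Solving: h(Overloaded) = 0.5128, h(Busy) = 0.4615, h(Idle) = 0.5641.
Starting from Idle, the probability is 0.5641.

0.5641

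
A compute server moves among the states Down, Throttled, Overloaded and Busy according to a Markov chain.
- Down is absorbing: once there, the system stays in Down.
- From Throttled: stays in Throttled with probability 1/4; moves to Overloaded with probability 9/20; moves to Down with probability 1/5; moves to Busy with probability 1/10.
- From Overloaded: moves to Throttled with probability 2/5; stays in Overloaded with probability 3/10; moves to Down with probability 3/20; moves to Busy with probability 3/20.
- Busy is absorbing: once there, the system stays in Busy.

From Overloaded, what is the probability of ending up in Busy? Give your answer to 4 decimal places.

Let h(s) be the probability of absorption at Busy starting from transient state s. Then h(Busy) = 1 and h(Down) = 0. By first-step analysis:
h(Throttled) = 0.2·0 + 0.25·h(Throttled) + 0.45·h(Overloaded) + 0.1·1
h(Overloaded) = 0.15·0 + 0.4·h(Throttled) + 0.3·h(Overloaded) + 0.15·1
Solving: h(Throttled) = 0.3986, h(Overloaded) = 0.4420.
Starting from Overloaded, the probability is 0.4420.

0.4420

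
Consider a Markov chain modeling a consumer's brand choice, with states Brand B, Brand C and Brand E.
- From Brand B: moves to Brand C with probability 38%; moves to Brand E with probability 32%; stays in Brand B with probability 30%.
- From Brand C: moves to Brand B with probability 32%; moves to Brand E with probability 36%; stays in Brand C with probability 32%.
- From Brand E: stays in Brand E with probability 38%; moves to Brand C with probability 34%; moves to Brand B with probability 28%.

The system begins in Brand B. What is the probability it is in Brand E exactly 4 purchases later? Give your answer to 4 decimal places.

0.3551

Propagate the distribution vector 4 purchases from Brand B.
After 0 purchases: (1.0000, 0.0000, 0.0000)
After 1 purchase: (0.3000, 0.3800, 0.3200)
After 2 purchases: (0.3012, 0.3444, 0.3544)
After 3 purchases: (0.2998, 0.3452, 0.3550)
After 4 purchases: (0.2998, 0.3451, 0.3551)
P(in Brand E after 4 purchases) = 0.3551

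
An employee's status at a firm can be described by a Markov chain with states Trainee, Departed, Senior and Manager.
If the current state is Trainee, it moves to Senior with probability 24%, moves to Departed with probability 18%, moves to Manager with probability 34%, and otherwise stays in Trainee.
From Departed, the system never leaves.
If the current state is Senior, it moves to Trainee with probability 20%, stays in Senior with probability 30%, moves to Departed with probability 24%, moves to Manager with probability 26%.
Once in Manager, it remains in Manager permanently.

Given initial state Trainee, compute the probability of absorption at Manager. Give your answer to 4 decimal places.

0.6207

Let h(s) be the probability of absorption at Manager starting from transient state s. Then h(Manager) = 1 and h(Departed) = 0. By first-step analysis:
h(Trainee) = 0.24·h(Trainee) + 0.18·0 + 0.24·h(Senior) + 0.34·1
h(Senior) = 0.2·h(Trainee) + 0.24·0 + 0.3·h(Senior) + 0.26·1
Solving: h(Trainee) = 0.6207, h(Senior) = 0.5488.
Starting from Trainee, the probability is 0.6207.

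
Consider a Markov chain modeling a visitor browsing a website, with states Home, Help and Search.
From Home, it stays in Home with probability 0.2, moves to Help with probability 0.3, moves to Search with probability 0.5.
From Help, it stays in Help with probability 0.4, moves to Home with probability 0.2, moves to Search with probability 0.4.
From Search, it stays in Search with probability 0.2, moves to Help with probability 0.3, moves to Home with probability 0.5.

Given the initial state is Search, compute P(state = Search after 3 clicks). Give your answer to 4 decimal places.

0.3440

Propagate the distribution vector 3 clicks from Search.
After 0 clicks: (0.0000, 0.0000, 1.0000)
After 1 click: (0.5000, 0.3000, 0.2000)
After 2 clicks: (0.2600, 0.3300, 0.4100)
After 3 clicks: (0.3230, 0.3330, 0.3440)
P(in Search after 3 clicks) = 0.3440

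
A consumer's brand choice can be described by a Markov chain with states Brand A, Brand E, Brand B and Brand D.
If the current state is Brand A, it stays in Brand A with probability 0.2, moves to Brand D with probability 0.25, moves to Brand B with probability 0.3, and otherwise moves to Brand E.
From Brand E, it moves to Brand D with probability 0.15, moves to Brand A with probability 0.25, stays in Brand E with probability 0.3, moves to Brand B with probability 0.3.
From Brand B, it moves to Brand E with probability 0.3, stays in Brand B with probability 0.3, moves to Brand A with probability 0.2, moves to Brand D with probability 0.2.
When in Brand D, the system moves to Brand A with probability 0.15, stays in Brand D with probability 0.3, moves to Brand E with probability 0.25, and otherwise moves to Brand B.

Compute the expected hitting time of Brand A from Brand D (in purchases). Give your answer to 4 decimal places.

Let t(s) be the expected number of purchases to first reach Brand A from state s, with t(Brand A) = 0. Conditioning on the first purchase:
t(Brand E) = 1 + 0.3·t(Brand E) + 0.3·t(Brand B) + 0.15·t(Brand D)
t(Brand B) = 1 + 0.3·t(Brand E) + 0.3·t(Brand B) + 0.2·t(Brand D)
t(Brand D) = 1 + 0.25·t(Brand E) + 0.3·t(Brand B) + 0.3·t(Brand D)
Solving: t(Brand E) = 4.6385, t(Brand B) = 4.8977, t(Brand D) = 5.1842.
Expected purchases from Brand D to Brand A: 5.1842.

5.1842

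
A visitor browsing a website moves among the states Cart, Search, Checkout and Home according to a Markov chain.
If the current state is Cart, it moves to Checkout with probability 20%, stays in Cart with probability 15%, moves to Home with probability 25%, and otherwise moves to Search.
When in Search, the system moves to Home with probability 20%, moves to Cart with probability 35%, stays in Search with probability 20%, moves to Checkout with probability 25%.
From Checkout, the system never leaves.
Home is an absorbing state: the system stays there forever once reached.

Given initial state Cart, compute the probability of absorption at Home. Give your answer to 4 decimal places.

Let h(s) be the probability of absorption at Home starting from transient state s. Then h(Home) = 1 and h(Checkout) = 0. By first-step analysis:
h(Cart) = 0.15·h(Cart) + 0.4·h(Search) + 0.2·0 + 0.25·1
h(Search) = 0.35·h(Cart) + 0.2·h(Search) + 0.25·0 + 0.2·1
Solving: h(Cart) = 0.5185, h(Search) = 0.4769.
Starting from Cart, the probability is 0.5185.

0.5185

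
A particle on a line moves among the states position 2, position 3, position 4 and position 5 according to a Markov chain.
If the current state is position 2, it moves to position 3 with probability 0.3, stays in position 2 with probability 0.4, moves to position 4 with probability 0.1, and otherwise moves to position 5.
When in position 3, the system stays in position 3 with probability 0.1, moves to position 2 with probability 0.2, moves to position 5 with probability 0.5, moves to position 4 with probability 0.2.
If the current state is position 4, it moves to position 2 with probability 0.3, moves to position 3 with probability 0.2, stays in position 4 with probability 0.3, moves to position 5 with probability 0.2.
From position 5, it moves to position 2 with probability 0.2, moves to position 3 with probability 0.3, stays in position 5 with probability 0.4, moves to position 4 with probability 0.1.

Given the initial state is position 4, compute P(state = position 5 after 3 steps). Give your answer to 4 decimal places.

0.3290

Propagate the distribution vector 3 steps from position 4.
After 0 steps: (0.0000, 0.0000, 1.0000, 0.0000)
After 1 step: (0.3000, 0.2000, 0.3000, 0.2000)
After 2 steps: (0.2900, 0.2300, 0.1800, 0.3000)
After 3 steps: (0.2760, 0.2360, 0.1590, 0.3290)
P(in position 5 after 3 steps) = 0.3290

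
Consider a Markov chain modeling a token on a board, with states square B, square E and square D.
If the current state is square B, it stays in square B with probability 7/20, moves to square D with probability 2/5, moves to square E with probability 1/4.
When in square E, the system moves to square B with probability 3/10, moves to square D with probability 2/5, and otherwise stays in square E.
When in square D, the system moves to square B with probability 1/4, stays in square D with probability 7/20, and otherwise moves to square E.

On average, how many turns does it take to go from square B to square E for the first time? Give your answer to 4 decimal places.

3.2558

Let t(s) be the expected number of turns to first reach square E from state s, with t(square E) = 0. Conditioning on the first turn:
t(square B) = 1 + 0.35·t(square B) + 0.4·t(square D)
t(square D) = 1 + 0.25·t(square B) + 0.35·t(square D)
Solving: t(square B) = 3.2558, t(square D) = 2.7907.
Expected turns from square B to square E: 3.2558.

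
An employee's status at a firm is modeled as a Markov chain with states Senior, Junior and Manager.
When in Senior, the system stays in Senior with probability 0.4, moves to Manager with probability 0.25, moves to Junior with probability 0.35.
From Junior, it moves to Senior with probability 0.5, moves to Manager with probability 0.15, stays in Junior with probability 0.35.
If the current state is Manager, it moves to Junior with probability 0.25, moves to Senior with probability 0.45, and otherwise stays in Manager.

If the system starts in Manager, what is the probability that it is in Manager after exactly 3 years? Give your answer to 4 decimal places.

Propagate the distribution vector 3 years from Manager.
After 0 years: (0.0000, 0.0000, 1.0000)
After 1 year: (0.4500, 0.2500, 0.3000)
After 2 years: (0.4400, 0.3200, 0.2400)
After 3 years: (0.4440, 0.3260, 0.2300)
P(in Manager after 3 years) = 0.2300

0.2300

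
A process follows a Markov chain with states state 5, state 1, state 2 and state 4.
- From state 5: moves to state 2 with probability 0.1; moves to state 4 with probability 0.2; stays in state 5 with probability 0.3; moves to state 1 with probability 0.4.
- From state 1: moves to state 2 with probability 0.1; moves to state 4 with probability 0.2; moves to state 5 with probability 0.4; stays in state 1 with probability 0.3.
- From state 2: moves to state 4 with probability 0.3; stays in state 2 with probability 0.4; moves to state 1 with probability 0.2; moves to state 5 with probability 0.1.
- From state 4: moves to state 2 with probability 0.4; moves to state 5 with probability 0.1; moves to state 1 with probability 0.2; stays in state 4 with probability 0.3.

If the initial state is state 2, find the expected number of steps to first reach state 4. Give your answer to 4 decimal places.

4.0000

Let t(s) be the expected number of steps to first reach state 4 from state s, with t(state 4) = 0. Conditioning on the first step:
t(state 5) = 1 + 0.3·t(state 5) + 0.4·t(state 1) + 0.1·t(state 2)
t(state 1) = 1 + 0.4·t(state 5) + 0.3·t(state 1) + 0.1·t(state 2)
t(state 2) = 1 + 0.1·t(state 5) + 0.2·t(state 1) + 0.4·t(state 2)
Solving: t(state 5) = 4.6667, t(state 1) = 4.6667, t(state 2) = 4.0000.
Expected steps from state 2 to state 4: 4.0000.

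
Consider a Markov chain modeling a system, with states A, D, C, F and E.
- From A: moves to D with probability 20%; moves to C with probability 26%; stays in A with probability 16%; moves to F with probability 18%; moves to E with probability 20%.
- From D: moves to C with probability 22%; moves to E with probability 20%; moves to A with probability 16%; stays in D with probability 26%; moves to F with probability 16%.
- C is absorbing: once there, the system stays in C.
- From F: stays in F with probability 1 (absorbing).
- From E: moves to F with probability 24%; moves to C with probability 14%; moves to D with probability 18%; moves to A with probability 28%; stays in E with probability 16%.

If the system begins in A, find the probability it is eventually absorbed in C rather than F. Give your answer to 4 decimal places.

0.5495

Let h(s) be the probability of absorption at C starting from transient state s. Then h(C) = 1 and h(F) = 0. By first-step analysis:
h(A) = 0.16·h(A) + 0.2·h(D) + 0.26·1 + 0.18·0 + 0.2·h(E)
h(D) = 0.16·h(A) + 0.26·h(D) + 0.22·1 + 0.16·0 + 0.2·h(E)
h(E) = 0.28·h(A) + 0.18·h(D) + 0.14·1 + 0.24·0 + 0.16·h(E)
Solving: h(A) = 0.5495, h(D) = 0.5421, h(E) = 0.4660.
Starting from A, the probability is 0.5495.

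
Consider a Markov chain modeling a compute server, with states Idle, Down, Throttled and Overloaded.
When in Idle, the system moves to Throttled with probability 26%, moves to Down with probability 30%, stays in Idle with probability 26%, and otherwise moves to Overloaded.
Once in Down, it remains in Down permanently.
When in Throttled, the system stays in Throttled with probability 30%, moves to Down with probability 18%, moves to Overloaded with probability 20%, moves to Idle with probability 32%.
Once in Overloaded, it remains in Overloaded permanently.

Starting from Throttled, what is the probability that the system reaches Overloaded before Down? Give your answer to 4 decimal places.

Let h(s) be the probability of absorption at Overloaded starting from transient state s. Then h(Overloaded) = 1 and h(Down) = 0. By first-step analysis:
h(Idle) = 0.26·h(Idle) + 0.3·0 + 0.26·h(Throttled) + 0.18·1
h(Throttled) = 0.32·h(Idle) + 0.18·0 + 0.3·h(Throttled) + 0.2·1
Solving: h(Idle) = 0.4094, h(Throttled) = 0.4729.
Starting from Throttled, the probability is 0.4729.

0.4729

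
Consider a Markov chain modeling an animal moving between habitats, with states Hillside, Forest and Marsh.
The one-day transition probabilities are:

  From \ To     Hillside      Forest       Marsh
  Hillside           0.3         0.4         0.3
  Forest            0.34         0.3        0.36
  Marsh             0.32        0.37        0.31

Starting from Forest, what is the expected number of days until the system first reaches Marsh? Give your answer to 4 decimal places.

2.9379

Let t(s) be the expected number of days to first reach Marsh from state s, with t(Marsh) = 0. Conditioning on the first day:
t(Hillside) = 1 + 0.3·t(Hillside) + 0.4·t(Forest)
t(Forest) = 1 + 0.34·t(Hillside) + 0.3·t(Forest)
Solving: t(Hillside) = 3.1073, t(Forest) = 2.9379.
Expected days from Forest to Marsh: 2.9379.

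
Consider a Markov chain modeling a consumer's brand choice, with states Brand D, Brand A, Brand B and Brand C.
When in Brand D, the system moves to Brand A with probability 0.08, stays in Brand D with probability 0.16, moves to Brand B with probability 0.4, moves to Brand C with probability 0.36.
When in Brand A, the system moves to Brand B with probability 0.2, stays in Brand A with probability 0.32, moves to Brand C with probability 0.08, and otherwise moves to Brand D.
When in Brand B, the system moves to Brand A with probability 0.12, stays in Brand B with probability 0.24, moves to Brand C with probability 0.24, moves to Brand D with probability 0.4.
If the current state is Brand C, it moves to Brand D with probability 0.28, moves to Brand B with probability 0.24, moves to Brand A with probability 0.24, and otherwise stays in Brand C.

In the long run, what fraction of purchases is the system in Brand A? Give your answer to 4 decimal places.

0.1723

Let the stationary distribution be π with π = πP and π_1 + π_2 + π_3 + π_4 = 1.
π_1 = 0.16·π_1 + 0.4·π_2 + 0.4·π_3 + 0.28·π_4
π_2 = 0.08·π_1 + 0.32·π_2 + 0.12·π_3 + 0.24·π_4
π_3 = 0.4·π_1 + 0.2·π_2 + 0.24·π_3 + 0.24·π_4
Solving with the normalization constraint gives π = (0.2986, 0.1723, 0.2809, 0.2483).
So the stationary probability of Brand A is 0.1723.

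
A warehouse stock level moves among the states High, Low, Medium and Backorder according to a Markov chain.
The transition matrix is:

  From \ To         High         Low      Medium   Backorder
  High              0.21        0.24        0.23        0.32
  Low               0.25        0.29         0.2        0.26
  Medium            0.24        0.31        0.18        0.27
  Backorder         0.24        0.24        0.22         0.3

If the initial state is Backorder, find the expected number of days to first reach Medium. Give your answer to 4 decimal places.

4.6019

Let t(s) be the expected number of days to first reach Medium from state s, with t(Medium) = 0. Conditioning on the first day:
t(High) = 1 + 0.21·t(High) + 0.24·t(Low) + 0.32·t(Backorder)
t(Low) = 1 + 0.25·t(High) + 0.29·t(Low) + 0.26·t(Backorder)
t(Backorder) = 1 + 0.24·t(High) + 0.24·t(Low) + 0.3·t(Backorder)
Solving: t(High) = 4.5572, t(Low) = 4.6983, t(Backorder) = 4.6019.
Expected days from Backorder to Medium: 4.6019.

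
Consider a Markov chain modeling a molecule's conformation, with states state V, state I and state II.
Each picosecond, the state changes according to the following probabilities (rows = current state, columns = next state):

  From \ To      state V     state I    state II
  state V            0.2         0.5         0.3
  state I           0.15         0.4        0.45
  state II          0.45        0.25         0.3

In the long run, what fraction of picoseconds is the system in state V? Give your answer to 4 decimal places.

0.2703

Let the stationary distribution be π with π = πP and π_1 + π_2 + π_3 = 1.
π_1 = 0.2·π_1 + 0.15·π_2 + 0.45·π_3
π_2 = 0.5·π_1 + 0.4·π_2 + 0.25·π_3
Solving with the normalization constraint gives π = (0.2703, 0.3736, 0.3560).
So the stationary probability of state V is 0.2703.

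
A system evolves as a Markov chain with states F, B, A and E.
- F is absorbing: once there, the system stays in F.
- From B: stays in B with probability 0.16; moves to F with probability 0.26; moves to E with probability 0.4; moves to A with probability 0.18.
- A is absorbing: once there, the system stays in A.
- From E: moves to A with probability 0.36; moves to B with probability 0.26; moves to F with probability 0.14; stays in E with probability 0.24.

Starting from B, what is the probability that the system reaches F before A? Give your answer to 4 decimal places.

Let h(s) be the probability of absorption at F starting from transient state s. Then h(F) = 1 and h(A) = 0. By first-step analysis:
h(B) = 0.26·1 + 0.16·h(B) + 0.18·0 + 0.4·h(E)
h(E) = 0.14·1 + 0.26·h(B) + 0.36·0 + 0.24·h(E)
Solving: h(B) = 0.4746, h(E) = 0.3466.
Starting from B, the probability is 0.4746.

0.4746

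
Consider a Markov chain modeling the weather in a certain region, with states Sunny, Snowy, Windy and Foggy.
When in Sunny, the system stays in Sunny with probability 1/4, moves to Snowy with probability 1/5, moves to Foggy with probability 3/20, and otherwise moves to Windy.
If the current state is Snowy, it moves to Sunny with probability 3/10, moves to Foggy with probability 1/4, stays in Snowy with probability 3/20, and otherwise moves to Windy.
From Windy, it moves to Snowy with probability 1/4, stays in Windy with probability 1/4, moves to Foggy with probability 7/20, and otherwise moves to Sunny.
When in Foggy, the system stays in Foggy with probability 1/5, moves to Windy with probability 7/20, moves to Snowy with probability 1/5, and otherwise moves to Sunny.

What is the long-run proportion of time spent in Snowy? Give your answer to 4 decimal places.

0.2057

Let the stationary distribution be π with π = πP and π_1 + π_2 + π_3 + π_4 = 1.
π_1 = 0.25·π_1 + 0.3·π_2 + 0.15·π_3 + 0.25·π_4
π_2 = 0.2·π_1 + 0.15·π_2 + 0.25·π_3 + 0.2·π_4
π_3 = 0.4·π_1 + 0.3·π_2 + 0.25·π_3 + 0.35·π_4
Solving with the normalization constraint gives π = (0.2284, 0.2057, 0.3192, 0.2467).
So the stationary probability of Snowy is 0.2057.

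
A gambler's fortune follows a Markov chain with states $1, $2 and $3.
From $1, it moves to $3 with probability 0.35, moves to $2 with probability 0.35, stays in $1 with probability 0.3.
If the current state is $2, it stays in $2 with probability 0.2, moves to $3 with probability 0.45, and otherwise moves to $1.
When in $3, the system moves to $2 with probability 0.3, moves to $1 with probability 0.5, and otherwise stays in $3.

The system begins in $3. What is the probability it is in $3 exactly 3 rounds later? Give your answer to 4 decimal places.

Propagate the distribution vector 3 rounds from $3.
After 0 rounds: (0.0000, 0.0000, 1.0000)
After 1 round: (0.5000, 0.3000, 0.2000)
After 2 rounds: (0.3550, 0.2950, 0.3500)
After 3 rounds: (0.3848, 0.2883, 0.3270)
P(in $3 after 3 rounds) = 0.3270

0.3270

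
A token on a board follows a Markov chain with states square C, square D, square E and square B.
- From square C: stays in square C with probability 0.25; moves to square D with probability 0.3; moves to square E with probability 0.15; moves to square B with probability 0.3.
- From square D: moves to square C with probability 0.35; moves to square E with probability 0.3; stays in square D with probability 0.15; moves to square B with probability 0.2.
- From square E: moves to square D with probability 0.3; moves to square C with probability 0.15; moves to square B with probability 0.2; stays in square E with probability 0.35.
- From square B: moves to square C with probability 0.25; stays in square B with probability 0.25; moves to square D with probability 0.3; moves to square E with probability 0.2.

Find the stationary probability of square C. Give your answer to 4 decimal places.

Let the stationary distribution be π with π = πP and π_1 + π_2 + π_3 + π_4 = 1.
π_1 = 0.25·π_1 + 0.35·π_2 + 0.15·π_3 + 0.25·π_4
π_2 = 0.3·π_1 + 0.15·π_2 + 0.3·π_3 + 0.3·π_4
π_3 = 0.15·π_1 + 0.3·π_2 + 0.35·π_3 + 0.2·π_4
Solving with the normalization constraint gives π = (0.2510, 0.2609, 0.2512, 0.2369).
So the stationary probability of square C is 0.2510.

0.2510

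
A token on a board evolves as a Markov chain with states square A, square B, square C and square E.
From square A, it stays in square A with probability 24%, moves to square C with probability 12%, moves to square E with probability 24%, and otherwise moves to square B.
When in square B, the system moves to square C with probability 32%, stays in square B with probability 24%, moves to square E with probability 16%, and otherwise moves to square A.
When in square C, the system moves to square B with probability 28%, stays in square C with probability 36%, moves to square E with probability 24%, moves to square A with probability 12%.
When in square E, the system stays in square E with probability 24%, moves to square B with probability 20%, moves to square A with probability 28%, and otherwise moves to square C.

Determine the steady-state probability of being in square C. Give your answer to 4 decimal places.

0.2771

Let the stationary distribution be π with π = πP and π_1 + π_2 + π_3 + π_4 = 1.
π_1 = 0.24·π_1 + 0.28·π_2 + 0.12·π_3 + 0.28·π_4
π_2 = 0.4·π_1 + 0.24·π_2 + 0.28·π_3 + 0.2·π_4
π_3 = 0.12·π_1 + 0.32·π_2 + 0.36·π_3 + 0.28·π_4
Solving with the normalization constraint gives π = (0.2266, 0.2786, 0.2771, 0.2177).
So the stationary probability of square C is 0.2771.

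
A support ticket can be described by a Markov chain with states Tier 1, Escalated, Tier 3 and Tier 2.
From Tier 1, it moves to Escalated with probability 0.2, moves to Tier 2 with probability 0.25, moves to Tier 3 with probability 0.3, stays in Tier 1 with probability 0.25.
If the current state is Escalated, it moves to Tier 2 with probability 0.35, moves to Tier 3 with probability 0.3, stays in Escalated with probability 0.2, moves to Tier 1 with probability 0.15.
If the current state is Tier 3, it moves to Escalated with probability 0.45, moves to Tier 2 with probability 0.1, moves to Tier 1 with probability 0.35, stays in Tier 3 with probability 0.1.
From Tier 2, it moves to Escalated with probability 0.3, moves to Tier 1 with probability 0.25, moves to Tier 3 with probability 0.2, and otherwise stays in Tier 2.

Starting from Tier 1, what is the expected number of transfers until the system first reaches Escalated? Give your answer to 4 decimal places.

3.5774

Let t(s) be the expected number of transfers to first reach Escalated from state s, with t(Escalated) = 0. Conditioning on the first transfer:
t(Tier 1) = 1 + 0.25·t(Tier 1) + 0.3·t(Tier 3) + 0.25·t(Tier 2)
t(Tier 3) = 1 + 0.35·t(Tier 1) + 0.1·t(Tier 3) + 0.1·t(Tier 2)
t(Tier 2) = 1 + 0.25·t(Tier 1) + 0.2·t(Tier 3) + 0.25·t(Tier 2)
Solving: t(Tier 1) = 3.5774, t(Tier 3) = 2.8679, t(Tier 2) = 3.2906.
Expected transfers from Tier 1 to Escalated: 3.5774.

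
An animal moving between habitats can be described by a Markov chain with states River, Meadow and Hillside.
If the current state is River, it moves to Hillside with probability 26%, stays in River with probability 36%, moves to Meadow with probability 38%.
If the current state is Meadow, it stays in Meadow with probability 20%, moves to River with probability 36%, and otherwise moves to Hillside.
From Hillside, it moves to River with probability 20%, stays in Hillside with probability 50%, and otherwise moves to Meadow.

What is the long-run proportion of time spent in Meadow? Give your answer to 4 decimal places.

Let the stationary distribution be π with π = πP and π_1 + π_2 + π_3 = 1.
π_1 = 0.36·π_1 + 0.36·π_2 + 0.2·π_3
π_2 = 0.38·π_1 + 0.2·π_2 + 0.3·π_3
Solving with the normalization constraint gives π = (0.2941, 0.2941, 0.4118).
So the stationary probability of Meadow is 0.2941.

0.2941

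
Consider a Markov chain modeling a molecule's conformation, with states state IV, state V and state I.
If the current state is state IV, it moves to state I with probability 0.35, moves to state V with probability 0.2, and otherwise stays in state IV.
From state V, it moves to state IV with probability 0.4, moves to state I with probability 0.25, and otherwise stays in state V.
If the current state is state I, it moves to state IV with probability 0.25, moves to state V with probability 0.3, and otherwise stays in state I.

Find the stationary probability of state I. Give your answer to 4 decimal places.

0.3581

Let the stationary distribution be π with π = πP and π_1 + π_2 + π_3 = 1.
π_1 = 0.45·π_1 + 0.4·π_2 + 0.25·π_3
π_2 = 0.2·π_1 + 0.35·π_2 + 0.3·π_3
Solving with the normalization constraint gives π = (0.3645, 0.2774, 0.3581).
So the stationary probability of state I is 0.3581.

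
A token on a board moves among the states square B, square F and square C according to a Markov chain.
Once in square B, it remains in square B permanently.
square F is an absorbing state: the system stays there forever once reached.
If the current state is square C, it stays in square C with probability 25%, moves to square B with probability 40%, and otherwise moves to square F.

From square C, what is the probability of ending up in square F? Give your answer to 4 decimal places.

Let h(s) be the probability of absorption at square F starting from transient state s. Then h(square F) = 1 and h(square B) = 0. By first-step analysis:
h(square C) = 0.4·0 + 0.35·1 + 0.25·h(square C)
Solving: h(square C) = 0.4667.
Starting from square C, the probability is 0.4667.

0.4667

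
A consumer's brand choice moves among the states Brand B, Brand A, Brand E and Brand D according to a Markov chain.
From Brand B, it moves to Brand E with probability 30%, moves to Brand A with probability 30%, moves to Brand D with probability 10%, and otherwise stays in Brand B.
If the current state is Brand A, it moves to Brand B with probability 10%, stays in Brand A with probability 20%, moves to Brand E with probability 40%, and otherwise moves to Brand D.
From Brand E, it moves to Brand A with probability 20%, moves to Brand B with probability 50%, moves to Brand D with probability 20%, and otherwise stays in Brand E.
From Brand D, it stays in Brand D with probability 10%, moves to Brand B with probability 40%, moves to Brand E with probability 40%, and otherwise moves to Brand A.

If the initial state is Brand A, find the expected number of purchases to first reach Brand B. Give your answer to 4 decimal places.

Let t(s) be the expected number of purchases to first reach Brand B from state s, with t(Brand B) = 0. Conditioning on the first purchase:
t(Brand A) = 1 + 0.2·t(Brand A) + 0.4·t(Brand E) + 0.3·t(Brand D)
t(Brand E) = 1 + 0.2·t(Brand A) + 0.1·t(Brand E) + 0.2·t(Brand D)
t(Brand D) = 1 + 0.1·t(Brand A) + 0.4·t(Brand E) + 0.1·t(Brand D)
Solving: t(Brand A) = 3.4437, t(Brand E) = 2.4503, t(Brand D) = 2.5828.
Expected purchases from Brand A to Brand B: 3.4437.

3.4437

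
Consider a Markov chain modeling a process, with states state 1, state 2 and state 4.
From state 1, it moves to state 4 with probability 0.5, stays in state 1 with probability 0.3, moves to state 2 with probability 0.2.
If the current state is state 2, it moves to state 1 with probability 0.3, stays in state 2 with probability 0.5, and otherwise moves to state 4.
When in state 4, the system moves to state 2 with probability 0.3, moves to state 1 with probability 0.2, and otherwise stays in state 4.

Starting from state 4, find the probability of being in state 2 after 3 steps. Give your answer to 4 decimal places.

0.3430

Propagate the distribution vector 3 steps from state 4.
After 0 steps: (0.0000, 0.0000, 1.0000)
After 1 step: (0.2000, 0.3000, 0.5000)
After 2 steps: (0.2500, 0.3400, 0.4100)
After 3 steps: (0.2590, 0.3430, 0.3980)
P(in state 2 after 3 steps) = 0.3430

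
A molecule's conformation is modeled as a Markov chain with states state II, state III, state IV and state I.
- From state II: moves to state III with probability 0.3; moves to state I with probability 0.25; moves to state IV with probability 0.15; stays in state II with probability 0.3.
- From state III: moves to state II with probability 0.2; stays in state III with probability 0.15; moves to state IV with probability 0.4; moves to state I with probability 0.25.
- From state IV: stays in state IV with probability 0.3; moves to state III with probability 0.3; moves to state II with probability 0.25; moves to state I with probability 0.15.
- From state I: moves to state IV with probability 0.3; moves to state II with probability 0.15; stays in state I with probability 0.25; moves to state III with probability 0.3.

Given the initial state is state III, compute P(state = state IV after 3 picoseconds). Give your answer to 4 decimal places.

Propagate the distribution vector 3 picoseconds from state III.
After 0 picoseconds: (0.0000, 1.0000, 0.0000, 0.0000)
After 1 picosecond: (0.2000, 0.1500, 0.4000, 0.2500)
After 2 picoseconds: (0.2275, 0.2775, 0.2850, 0.2100)
After 3 picoseconds: (0.2265, 0.2584, 0.2936, 0.2215)
P(in state IV after 3 picoseconds) = 0.2936

0.2936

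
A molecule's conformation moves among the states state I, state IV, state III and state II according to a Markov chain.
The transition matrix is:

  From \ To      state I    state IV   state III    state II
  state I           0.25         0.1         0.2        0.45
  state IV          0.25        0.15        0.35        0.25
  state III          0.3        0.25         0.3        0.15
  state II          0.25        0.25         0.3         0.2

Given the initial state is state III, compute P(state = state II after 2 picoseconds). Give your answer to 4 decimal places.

Propagate the distribution vector 2 picoseconds from state III.
After 0 picoseconds: (0.0000, 0.0000, 1.0000, 0.0000)
After 1 picosecond: (0.3000, 0.2500, 0.3000, 0.1500)
After 2 picoseconds: (0.2650, 0.1800, 0.2825, 0.2725)
P(in state II after 2 picoseconds) = 0.2725

0.2725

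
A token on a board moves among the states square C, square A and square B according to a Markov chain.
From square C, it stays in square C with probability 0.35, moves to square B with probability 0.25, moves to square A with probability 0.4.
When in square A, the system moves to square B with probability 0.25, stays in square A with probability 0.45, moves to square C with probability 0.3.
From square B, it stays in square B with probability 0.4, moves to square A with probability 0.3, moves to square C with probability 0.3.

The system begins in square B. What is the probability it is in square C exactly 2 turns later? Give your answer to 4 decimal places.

Sum over the intermediate state after 1 turn:
P = P(square B→square C)·P(square C→square C) + P(square B→square A)·P(square A→square C) + P(square B→square B)·P(square B→square C)
  = 0.3×0.35 + 0.3×0.3 + 0.4×0.3
  = 0.1050 + 0.0900 + 0.1200 = 0.3150

0.3150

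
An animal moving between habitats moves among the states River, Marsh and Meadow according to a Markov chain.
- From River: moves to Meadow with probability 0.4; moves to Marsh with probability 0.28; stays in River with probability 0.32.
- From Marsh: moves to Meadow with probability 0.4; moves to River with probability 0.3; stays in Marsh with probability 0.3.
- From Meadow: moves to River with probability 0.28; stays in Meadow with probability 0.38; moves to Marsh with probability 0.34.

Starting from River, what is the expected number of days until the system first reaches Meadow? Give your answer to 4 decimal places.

2.5000

Let t(s) be the expected number of days to first reach Meadow from state s, with t(Meadow) = 0. Conditioning on the first day:
t(River) = 1 + 0.32·t(River) + 0.28·t(Marsh)
t(Marsh) = 1 + 0.3·t(River) + 0.3·t(Marsh)
Solving: t(River) = 2.5000, t(Marsh) = 2.5000.
Expected days from River to Meadow: 2.5000.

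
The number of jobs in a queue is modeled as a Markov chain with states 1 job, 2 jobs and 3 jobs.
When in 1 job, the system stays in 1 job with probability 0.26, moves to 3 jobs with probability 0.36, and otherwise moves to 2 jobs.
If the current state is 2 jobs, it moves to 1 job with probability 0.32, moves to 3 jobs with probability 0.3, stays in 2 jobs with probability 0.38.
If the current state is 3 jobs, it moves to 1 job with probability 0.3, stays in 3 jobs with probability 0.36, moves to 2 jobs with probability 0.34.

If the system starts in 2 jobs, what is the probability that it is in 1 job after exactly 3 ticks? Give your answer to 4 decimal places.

0.2956

Propagate the distribution vector 3 ticks from 2 jobs.
After 0 ticks: (0.0000, 1.0000, 0.0000)
After 1 tick: (0.3200, 0.3800, 0.3000)
After 2 ticks: (0.2948, 0.3680, 0.3372)
After 3 ticks: (0.2956, 0.3665, 0.3379)
P(in 1 job after 3 ticks) = 0.2956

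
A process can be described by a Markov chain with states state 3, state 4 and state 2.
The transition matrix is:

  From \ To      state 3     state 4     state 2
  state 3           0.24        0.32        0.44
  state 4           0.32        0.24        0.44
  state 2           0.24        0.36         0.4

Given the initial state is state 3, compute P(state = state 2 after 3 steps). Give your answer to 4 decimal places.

0.4231

Propagate the distribution vector 3 steps from state 3.
After 0 steps: (1.0000, 0.0000, 0.0000)
After 1 step: (0.2400, 0.3200, 0.4400)
After 2 steps: (0.2656, 0.3120, 0.4224)
After 3 steps: (0.2650, 0.3119, 0.4231)
P(in state 2 after 3 steps) = 0.4231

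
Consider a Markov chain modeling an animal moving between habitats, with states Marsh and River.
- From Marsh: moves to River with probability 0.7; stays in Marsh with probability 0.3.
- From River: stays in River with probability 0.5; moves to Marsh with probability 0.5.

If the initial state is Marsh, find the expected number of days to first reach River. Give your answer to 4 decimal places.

1.4286

Let t(s) be the expected number of days to first reach River from state s, with t(River) = 0. Conditioning on the first day:
t(Marsh) = 1 + 0.3·t(Marsh)
Solving: t(Marsh) = 1.4286.
Expected days from Marsh to River: 1.4286.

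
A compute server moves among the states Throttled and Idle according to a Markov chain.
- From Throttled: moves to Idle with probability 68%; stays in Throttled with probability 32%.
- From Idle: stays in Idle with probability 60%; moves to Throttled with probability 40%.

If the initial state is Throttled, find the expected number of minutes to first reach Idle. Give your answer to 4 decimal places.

1.4706

Let t(s) be the expected number of minutes to first reach Idle from state s, with t(Idle) = 0. Conditioning on the first minute:
t(Throttled) = 1 + 0.32·t(Throttled)
Solving: t(Throttled) = 1.4706.
Expected minutes from Throttled to Idle: 1.4706.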